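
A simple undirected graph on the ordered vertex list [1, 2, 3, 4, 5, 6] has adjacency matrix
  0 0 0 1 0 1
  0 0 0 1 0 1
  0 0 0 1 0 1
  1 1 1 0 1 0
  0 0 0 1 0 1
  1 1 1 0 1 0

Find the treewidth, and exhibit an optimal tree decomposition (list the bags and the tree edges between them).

Treewidth 2.
Bags: B1 = {4, 5, 6}  B2 = {1, 4, 6}  B3 = {2, 4, 6}  B4 = {3, 4, 6}
Tree: B1–B2, B2–B3, B3–B4

Every bag has size at most 3, so the width is 3 − 1 = 2 and tw(G) ≤ 2. The edges 5–6–1–4–5 form a cycle, so G is not a tree and its treewidth is at least 2. The upper and lower bounds meet at 2, so that is the treewidth.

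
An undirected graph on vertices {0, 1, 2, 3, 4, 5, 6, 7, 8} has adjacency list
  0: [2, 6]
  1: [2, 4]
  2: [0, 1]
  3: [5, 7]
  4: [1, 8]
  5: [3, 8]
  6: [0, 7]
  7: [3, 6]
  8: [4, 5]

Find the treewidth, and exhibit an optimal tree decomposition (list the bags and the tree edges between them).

Each bag holds 3 vertices, so the decomposition has width 2, which upper-bounds the treewidth. The edges 2–1–4–8–5–3–7–6–0–2 form a cycle, so G is not a tree and its treewidth is at least 2. Hence tw(G) = 2 exactly.

Treewidth 2.
One such decomposition:
Bags: B1 = {1, 2, 4}  B2 = {2, 4, 8}  B3 = {2, 5, 8}  B4 = {2, 3, 5}  B5 = {2, 3, 7}  B6 = {2, 6, 7}  B7 = {0, 2, 6}
Tree: B1–B2, B2–B3, B3–B4, B4–B5, B5–B6, B6–B7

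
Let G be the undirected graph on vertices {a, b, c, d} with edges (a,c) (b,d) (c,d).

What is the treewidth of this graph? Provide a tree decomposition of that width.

Treewidth 1.
Bags: B1 = {a, c}  B2 = {c, d}  B3 = {b, d}
Tree: B1–B2, B2–B3

The largest bag has 2 vertices, giving width 1; this decomposition certifies tw(G) ≤ 1. G has an edge, so its treewidth is at least 1. Combining the bounds, tw(G) = 1.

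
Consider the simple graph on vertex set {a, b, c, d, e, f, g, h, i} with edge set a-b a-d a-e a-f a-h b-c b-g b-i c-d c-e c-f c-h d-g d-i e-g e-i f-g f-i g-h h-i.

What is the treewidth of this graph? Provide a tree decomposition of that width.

Every bag has size at most 5, so the width is 5 − 1 = 4 and tw(G) ≤ 4. For the lower bound: the 5 vertex sets {c,h}, {b,g}, {a,d}, {i}, {e} are disjoint, each induces a connected subgraph, and every pair is joined by at least one edge of G. Contracting each set to a single vertex therefore yields K_{5} as a minor, and since treewidth is minor-monotone, tw(G) ≥ tw(K_{5}) = 4. Therefore the treewidth is 4.

Treewidth 4.
Bags: B1 = {a, c, g, h, i}  B2 = {a, b, c, g, i}  B3 = {a, c, d, g, i}  B4 = {a, c, e, g, i}  B5 = {a, c, f, g, i}
Tree: B1–B2, B2–B3, B3–B4, B4–B5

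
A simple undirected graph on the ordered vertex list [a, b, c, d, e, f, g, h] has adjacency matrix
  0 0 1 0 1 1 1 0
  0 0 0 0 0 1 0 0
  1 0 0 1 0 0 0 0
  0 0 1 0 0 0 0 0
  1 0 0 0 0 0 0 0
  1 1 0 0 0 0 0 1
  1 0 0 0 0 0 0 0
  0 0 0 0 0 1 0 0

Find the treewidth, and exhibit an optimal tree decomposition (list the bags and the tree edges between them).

Treewidth 1.
One such decomposition:
Bags: B1 = {a, c}  B2 = {c, d}  B3 = {a, f}  B4 = {b, f}  B5 = {a, e}  B6 = {f, h}  B7 = {a, g}
Tree: B1–B2, B1–B3, B3–B4, B3–B5, B4–B6, B1–B7

Every bag has size at most 2, so the width is 2 − 1 = 1 and tw(G) ≤ 1. Any graph with an edge has treewidth ≥ 1, and G has the edge c–a. The upper and lower bounds meet at 1, so that is the treewidth.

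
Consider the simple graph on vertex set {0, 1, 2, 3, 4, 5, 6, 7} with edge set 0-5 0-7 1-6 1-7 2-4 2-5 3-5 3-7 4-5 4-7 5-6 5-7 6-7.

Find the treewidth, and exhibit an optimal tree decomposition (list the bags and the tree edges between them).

Treewidth 2.
One optimal decomposition is:
Bags: B1 = {2, 4, 5}  B2 = {4, 5, 7}  B3 = {0, 5, 7}  B4 = {5, 6, 7}  B5 = {3, 5, 7}  B6 = {1, 6, 7}
Tree: B1–B2, B2–B3, B2–B4, B3–B5, B4–B6

The largest bag has 3 vertices, giving width 2; this decomposition certifies tw(G) ≤ 2. On the other hand G contains the 3-clique {1, 6, 7}. A clique must lie in a single bag of any decomposition, so no decomposition can have width below 2. Combining the bounds, tw(G) = 2.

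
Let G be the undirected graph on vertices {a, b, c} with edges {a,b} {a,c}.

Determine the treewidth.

1

A width-1 tree decomposition is:
Bags: B1 = {a, b}  B2 = {a, c}
Tree: B1–B2
Each bag holds 2 vertices, so the decomposition has width 1, which upper-bounds the treewidth. Since G has at least one edge (e.g. a–b), it is not an edgeless graph, so tw(G) ≥ 1. Therefore the treewidth is 1.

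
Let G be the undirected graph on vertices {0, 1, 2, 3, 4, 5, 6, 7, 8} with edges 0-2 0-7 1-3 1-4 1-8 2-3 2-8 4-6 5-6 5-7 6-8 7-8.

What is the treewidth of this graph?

3

A width-3 tree decomposition is:
Bags: B1 = {4, 5, 6, 7}  B2 = {4, 6, 7, 8}  B3 = {1, 4, 7, 8}  B4 = {0, 1, 7, 8}  B5 = {0, 1, 2, 8}  B6 = {0, 1, 2, 3}
Tree: B1–B2, B2–B3, B3–B4, B4–B5, B5–B6
Each bag holds 4 vertices, so the decomposition has width 3, which upper-bounds the treewidth. For the lower bound: the 4 vertex sets {4,5,6}, {7}, {8}, {0,1,2,3} are disjoint, each induces a connected subgraph, and every pair is joined by at least one edge of G. Contracting each set to a single vertex therefore yields K_{4} as a minor, and since treewidth is minor-monotone, tw(G) ≥ tw(K_{4}) = 3. The upper and lower bounds meet at 3, so that is the treewidth.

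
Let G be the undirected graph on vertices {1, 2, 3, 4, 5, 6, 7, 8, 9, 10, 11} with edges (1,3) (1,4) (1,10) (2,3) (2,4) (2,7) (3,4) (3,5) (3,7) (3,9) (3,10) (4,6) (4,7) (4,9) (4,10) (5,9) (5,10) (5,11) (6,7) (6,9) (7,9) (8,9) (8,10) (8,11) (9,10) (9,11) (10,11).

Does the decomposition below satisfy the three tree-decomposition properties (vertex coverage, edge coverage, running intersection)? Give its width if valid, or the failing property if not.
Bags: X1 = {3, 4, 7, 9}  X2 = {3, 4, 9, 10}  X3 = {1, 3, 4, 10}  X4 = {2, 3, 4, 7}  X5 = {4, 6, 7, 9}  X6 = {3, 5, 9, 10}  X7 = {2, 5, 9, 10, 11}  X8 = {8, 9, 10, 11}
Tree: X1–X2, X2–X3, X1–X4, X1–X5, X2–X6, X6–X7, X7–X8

A tree decomposition must satisfy three properties: every vertex lies in some bag; for every edge, both endpoints lie together in some bag; and for every vertex, the bags containing it form a connected subtree. Here bags containing vertex 2 are not connected in the tree, so the decomposition is invalid.

No — bags containing vertex 2 are not connected in the tree.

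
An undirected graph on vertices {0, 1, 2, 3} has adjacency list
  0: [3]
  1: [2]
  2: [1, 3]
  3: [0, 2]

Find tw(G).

A width-1 tree decomposition is:
Bags: B1 = {1, 2}  B2 = {2, 3}  B3 = {0, 3}
Tree: B1–B2, B2–B3
Each bag holds 2 vertices, so the decomposition has width 1, which upper-bounds the treewidth. G has an edge, so its treewidth is at least 1. Hence tw(G) = 1 exactly.

1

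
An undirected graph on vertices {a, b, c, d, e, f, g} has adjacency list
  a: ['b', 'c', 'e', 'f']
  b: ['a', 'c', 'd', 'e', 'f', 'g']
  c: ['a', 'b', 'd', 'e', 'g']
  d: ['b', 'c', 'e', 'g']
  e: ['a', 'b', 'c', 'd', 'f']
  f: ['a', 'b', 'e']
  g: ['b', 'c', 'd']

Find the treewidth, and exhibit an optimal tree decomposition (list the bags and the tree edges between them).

Every bag has size at most 4, so the width is 4 − 1 = 3 and tw(G) ≤ 3. Conversely, {b, c, d, g} is a clique of size 4, and the vertices of any clique must share a bag in every tree decomposition; so some bag has ≥ 4 vertices and tw(G) ≥ 3. Hence tw(G) = 3 exactly.

Treewidth 3.
Bags: B1 = {b, c, d, e}  B2 = {a, b, c, e}  B3 = {b, c, d, g}  B4 = {a, b, e, f}
Tree: B1–B2, B1–B3, B2–B4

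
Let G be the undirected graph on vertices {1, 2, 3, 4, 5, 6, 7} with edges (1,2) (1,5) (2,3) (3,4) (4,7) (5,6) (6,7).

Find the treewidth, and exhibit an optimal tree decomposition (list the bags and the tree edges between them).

Each bag holds 3 vertices, so the decomposition has width 2, which upper-bounds the treewidth. The edges 7–6–5–1–2–3–4–7 form a cycle, so G is not a tree and its treewidth is at least 2. Combining the bounds, tw(G) = 2.

Treewidth 2.
Bags: B1 = {5, 6, 7}  B2 = {1, 5, 7}  B3 = {1, 2, 7}  B4 = {2, 3, 7}  B5 = {3, 4, 7}
Tree: B1–B2, B2–B3, B3–B4, B4–B5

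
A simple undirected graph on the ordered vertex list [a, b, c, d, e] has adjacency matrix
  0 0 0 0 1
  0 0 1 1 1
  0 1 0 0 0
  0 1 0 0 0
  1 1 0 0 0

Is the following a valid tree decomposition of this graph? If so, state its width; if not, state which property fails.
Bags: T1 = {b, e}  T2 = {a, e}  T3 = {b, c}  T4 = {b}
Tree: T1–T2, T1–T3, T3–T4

A tree decomposition must satisfy three properties: every vertex lies in some bag; for every edge, both endpoints lie together in some bag; and for every vertex, the bags containing it form a connected subtree. Here vertex d appears in no bag, so the decomposition is invalid.

No — vertex d appears in no bag.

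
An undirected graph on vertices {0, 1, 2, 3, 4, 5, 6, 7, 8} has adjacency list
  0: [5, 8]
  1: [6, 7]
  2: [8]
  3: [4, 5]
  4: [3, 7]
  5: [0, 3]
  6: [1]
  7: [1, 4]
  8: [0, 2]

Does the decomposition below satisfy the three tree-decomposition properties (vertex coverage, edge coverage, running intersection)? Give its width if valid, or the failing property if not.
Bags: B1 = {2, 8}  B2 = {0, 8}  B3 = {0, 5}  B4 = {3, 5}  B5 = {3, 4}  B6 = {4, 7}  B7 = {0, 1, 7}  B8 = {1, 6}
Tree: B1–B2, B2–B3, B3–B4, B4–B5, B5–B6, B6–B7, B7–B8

A tree decomposition must satisfy three properties: every vertex lies in some bag; for every edge, both endpoints lie together in some bag; and for every vertex, the bags containing it form a connected subtree. Here bags containing vertex 0 are not connected in the tree, so the decomposition is invalid.

No — bags containing vertex 0 are not connected in the tree.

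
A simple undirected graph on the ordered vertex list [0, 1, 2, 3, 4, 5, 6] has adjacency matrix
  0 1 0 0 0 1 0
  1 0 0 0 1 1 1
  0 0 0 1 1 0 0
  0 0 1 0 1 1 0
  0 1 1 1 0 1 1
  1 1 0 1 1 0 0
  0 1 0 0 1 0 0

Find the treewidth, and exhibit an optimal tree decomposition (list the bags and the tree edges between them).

Each bag holds 3 vertices, so the decomposition has width 2, which upper-bounds the treewidth. On the other hand G contains the 3-clique {0, 1, 5}. A clique must lie in a single bag of any decomposition, so no decomposition can have width below 2. Therefore the treewidth is 2.

Treewidth 2.
One optimal decomposition is:
Bags: B1 = {0, 1, 5}  B2 = {1, 4, 5}  B3 = {1, 4, 6}  B4 = {3, 4, 5}  B5 = {2, 3, 4}
Tree: B1–B2, B2–B3, B2–B4, B4–B5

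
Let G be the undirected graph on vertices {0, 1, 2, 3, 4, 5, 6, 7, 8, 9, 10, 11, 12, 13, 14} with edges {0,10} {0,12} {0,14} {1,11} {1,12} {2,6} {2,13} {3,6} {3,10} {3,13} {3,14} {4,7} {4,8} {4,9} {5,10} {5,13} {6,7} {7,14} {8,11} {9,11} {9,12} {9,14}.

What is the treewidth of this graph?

A width-3 tree decomposition is:
Bags: B1 = {2, 5, 6, 13}  B2 = {3, 5, 6, 13}  B3 = {3, 5, 6, 10}  B4 = {3, 6, 7, 10}  B5 = {3, 7, 10, 14}  B6 = {0, 7, 10, 14}  B7 = {0, 4, 7, 14}  B8 = {0, 4, 9, 14}  B9 = {0, 4, 9, 12}  B10 = {4, 8, 9, 12}  B11 = {8, 9, 11, 12}  B12 = {1, 8, 11, 12}
Tree: B1–B2, B2–B3, B3–B4, B4–B5, B5–B6, B6–B7, B7–B8, B8–B9, B9–B10, B10–B11, B11–B12
Each bag holds 4 vertices, so the decomposition has width 3, which upper-bounds the treewidth. For the lower bound: the 4 vertex sets {2,5,13}, {6}, {3}, {0,7,10,14} are disjoint, each induces a connected subgraph, and every pair is joined by at least one edge of G. Contracting each set to a single vertex therefore yields K_{4} as a minor, and since treewidth is minor-monotone, tw(G) ≥ tw(K_{4}) = 3. Therefore the treewidth is 3.

3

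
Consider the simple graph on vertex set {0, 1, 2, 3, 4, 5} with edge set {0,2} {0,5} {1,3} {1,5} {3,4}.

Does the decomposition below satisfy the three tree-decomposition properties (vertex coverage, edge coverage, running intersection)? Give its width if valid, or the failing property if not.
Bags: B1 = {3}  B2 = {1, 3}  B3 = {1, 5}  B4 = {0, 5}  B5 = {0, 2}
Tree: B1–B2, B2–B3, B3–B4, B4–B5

No — vertex 4 appears in no bag.

A tree decomposition must satisfy three properties: every vertex lies in some bag; for every edge, both endpoints lie together in some bag; and for every vertex, the bags containing it form a connected subtree. Here vertex 4 appears in no bag, so the decomposition is invalid.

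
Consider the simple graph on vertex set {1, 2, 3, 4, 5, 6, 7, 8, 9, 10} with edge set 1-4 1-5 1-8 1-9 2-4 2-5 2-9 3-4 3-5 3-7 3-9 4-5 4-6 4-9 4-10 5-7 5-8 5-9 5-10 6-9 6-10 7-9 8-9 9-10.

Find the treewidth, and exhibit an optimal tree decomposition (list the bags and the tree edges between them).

Every bag has size at most 4, so the width is 4 − 1 = 3 and tw(G) ≤ 3. On the other hand G contains the 4-clique {1, 5, 8, 9}. A clique must lie in a single bag of any decomposition, so no decomposition can have width below 3. Therefore the treewidth is 3.

Treewidth 3.
One such decomposition:
Bags: B1 = {1, 4, 5, 9}  B2 = {4, 5, 9, 10}  B3 = {2, 4, 5, 9}  B4 = {3, 4, 5, 9}  B5 = {1, 5, 8, 9}  B6 = {3, 5, 7, 9}  B7 = {4, 6, 9, 10}
Tree: B1–B2, B1–B3, B1–B4, B1–B5, B4–B6, B2–B7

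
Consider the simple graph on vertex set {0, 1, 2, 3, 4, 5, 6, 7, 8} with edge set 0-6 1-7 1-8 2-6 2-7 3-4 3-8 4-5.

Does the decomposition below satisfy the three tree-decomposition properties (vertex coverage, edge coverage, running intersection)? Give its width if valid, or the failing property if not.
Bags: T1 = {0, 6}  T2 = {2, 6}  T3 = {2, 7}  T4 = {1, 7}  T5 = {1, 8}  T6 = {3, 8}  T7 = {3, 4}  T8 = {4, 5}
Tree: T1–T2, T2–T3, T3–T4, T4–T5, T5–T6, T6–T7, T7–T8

Vertex coverage: the bags together contain {0, 1, 2, 3, 4, 5, 6, 7, 8}, the full vertex set. Edge coverage: each edge of G has both endpoints in at least one bag. Running intersection: for every vertex, the bags containing it form a connected subtree. All three properties hold, so this is a valid tree decomposition of width max|bag| − 1 = 1, and hence tw(G) ≤ 1.

Yes; width 1.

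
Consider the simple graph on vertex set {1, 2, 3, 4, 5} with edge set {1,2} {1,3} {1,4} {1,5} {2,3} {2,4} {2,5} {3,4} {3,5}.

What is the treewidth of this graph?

A width-3 tree decomposition is:
Bags: B1 = {1, 2, 3, 4}  B2 = {1, 2, 3, 5}
Tree: B1–B2
Every bag has size at most 4, so the width is 4 − 1 = 3 and tw(G) ≤ 3. Conversely, {1, 2, 3, 4} is a clique of size 4, and the vertices of any clique must share a bag in every tree decomposition; so some bag has ≥ 4 vertices and tw(G) ≥ 3. Hence tw(G) = 3 exactly.

3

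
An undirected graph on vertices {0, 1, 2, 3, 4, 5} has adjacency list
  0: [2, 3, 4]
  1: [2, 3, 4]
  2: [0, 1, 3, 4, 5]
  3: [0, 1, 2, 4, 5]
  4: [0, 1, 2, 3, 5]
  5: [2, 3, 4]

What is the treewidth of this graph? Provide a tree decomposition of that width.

Each bag holds 4 vertices, so the decomposition has width 3, which upper-bounds the treewidth. On the other hand G contains the 4-clique {0, 2, 3, 4}. A clique must lie in a single bag of any decomposition, so no decomposition can have width below 3. Hence tw(G) = 3 exactly.

Treewidth 3.
Bags: B1 = {1, 2, 3, 4}  B2 = {0, 2, 3, 4}  B3 = {2, 3, 4, 5}
Tree: B1–B2, B2–B3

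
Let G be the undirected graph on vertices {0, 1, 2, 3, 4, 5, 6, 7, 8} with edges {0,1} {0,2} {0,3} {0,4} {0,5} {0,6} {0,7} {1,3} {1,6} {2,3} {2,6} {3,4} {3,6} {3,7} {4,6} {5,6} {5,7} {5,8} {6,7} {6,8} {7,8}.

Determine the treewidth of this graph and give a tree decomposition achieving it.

Treewidth 3.
Bags: B1 = {0, 1, 3, 6}  B2 = {0, 3, 4, 6}  B3 = {0, 2, 3, 6}  B4 = {0, 3, 6, 7}  B5 = {0, 5, 6, 7}  B6 = {5, 6, 7, 8}
Tree: B1–B2, B1–B3, B2–B4, B4–B5, B5–B6

Each bag holds 4 vertices, so the decomposition has width 3, which upper-bounds the treewidth. For the lower bound, the 4 vertices {0, 1, 3, 6} are pairwise adjacent, and any tree decomposition puts a clique entirely inside one bag — forcing width ≥ 3. Hence tw(G) = 3 exactly.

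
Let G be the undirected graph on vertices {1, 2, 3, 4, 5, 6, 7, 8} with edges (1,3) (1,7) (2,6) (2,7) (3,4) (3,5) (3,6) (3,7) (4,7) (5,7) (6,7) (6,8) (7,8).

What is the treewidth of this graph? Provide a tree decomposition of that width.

Treewidth 2.
One optimal decomposition is:
Bags: B1 = {3, 5, 7}  B2 = {3, 6, 7}  B3 = {3, 4, 7}  B4 = {1, 3, 7}  B5 = {6, 7, 8}  B6 = {2, 6, 7}
Tree: B1–B2, B2–B3, B2–B4, B2–B5, B2–B6

The largest bag has 3 vertices, giving width 2; this decomposition certifies tw(G) ≤ 2. On the other hand G contains the 3-clique {6, 7, 8}. A clique must lie in a single bag of any decomposition, so no decomposition can have width below 2. Therefore the treewidth is 2.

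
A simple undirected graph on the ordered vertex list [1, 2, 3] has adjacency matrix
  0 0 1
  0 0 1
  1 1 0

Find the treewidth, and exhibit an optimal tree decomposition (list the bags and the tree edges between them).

The largest bag has 2 vertices, giving width 1; this decomposition certifies tw(G) ≤ 1. Since G has at least one edge (e.g. 1–3), it is not an edgeless graph, so tw(G) ≥ 1. Therefore the treewidth is 1.

Treewidth 1.
Bags: B1 = {1, 3}  B2 = {2, 3}
Tree: B1–B2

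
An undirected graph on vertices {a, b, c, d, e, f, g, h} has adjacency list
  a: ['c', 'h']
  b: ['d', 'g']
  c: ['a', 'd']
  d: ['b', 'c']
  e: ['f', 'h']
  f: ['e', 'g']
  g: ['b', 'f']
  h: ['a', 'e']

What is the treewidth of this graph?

A width-2 tree decomposition is:
Bags: B1 = {b, f, g}  B2 = {b, e, f}  B3 = {b, e, h}  B4 = {a, b, h}  B5 = {a, b, c}  B6 = {b, c, d}
Tree: B1–B2, B2–B3, B3–B4, B4–B5, B5–B6
Every bag has size at most 3, so the width is 3 − 1 = 2 and tw(G) ≤ 2. The edges b–g–f–e–h–a–c–d–b form a cycle, so G is not a tree and its treewidth is at least 2. Hence tw(G) = 2 exactly.

2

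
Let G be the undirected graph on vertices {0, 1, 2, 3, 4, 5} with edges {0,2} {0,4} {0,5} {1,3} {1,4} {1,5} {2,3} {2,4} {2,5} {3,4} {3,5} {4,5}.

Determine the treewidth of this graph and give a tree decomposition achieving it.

Treewidth 3.
One optimal decomposition is:
Bags: B1 = {2, 3, 4, 5}  B2 = {1, 3, 4, 5}  B3 = {0, 2, 4, 5}
Tree: B1–B2, B1–B3

Each bag holds 4 vertices, so the decomposition has width 3, which upper-bounds the treewidth. On the other hand G contains the 4-clique {1, 3, 4, 5}. A clique must lie in a single bag of any decomposition, so no decomposition can have width below 3. Hence tw(G) = 3 exactly.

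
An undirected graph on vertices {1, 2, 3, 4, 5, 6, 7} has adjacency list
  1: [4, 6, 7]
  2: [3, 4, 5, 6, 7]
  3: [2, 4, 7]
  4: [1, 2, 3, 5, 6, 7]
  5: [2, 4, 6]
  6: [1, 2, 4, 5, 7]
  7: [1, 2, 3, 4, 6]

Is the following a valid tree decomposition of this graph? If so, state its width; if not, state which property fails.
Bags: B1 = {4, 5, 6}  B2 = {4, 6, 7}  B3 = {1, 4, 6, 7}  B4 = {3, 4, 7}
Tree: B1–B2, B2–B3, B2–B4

No — vertex 2 appears in no bag.

A tree decomposition must satisfy three properties: every vertex lies in some bag; for every edge, both endpoints lie together in some bag; and for every vertex, the bags containing it form a connected subtree. Here vertex 2 appears in no bag, so the decomposition is invalid.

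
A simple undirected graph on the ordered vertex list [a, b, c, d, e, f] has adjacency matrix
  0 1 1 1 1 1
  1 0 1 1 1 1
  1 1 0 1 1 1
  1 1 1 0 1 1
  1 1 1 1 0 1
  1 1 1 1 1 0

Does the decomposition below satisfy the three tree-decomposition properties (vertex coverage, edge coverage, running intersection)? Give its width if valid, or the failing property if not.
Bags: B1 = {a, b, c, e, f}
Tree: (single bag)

A tree decomposition must satisfy three properties: every vertex lies in some bag; for every edge, both endpoints lie together in some bag; and for every vertex, the bags containing it form a connected subtree. Here vertex d appears in no bag, so the decomposition is invalid.

No — vertex d appears in no bag.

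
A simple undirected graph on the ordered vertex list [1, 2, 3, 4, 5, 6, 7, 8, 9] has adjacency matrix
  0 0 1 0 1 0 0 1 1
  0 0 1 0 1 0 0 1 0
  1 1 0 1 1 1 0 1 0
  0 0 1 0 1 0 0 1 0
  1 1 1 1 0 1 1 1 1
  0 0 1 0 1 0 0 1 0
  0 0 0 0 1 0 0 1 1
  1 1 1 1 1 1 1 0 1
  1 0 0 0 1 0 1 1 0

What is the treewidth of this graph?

3

A width-3 tree decomposition is:
Bags: B1 = {3, 4, 5, 8}  B2 = {2, 3, 5, 8}  B3 = {1, 3, 5, 8}  B4 = {3, 5, 6, 8}  B5 = {1, 5, 8, 9}  B6 = {5, 7, 8, 9}
Tree: B1–B2, B1–B3, B3–B4, B3–B5, B5–B6
Every bag has size at most 4, so the width is 4 − 1 = 3 and tw(G) ≤ 3. On the other hand G contains the 4-clique {1, 5, 8, 9}. A clique must lie in a single bag of any decomposition, so no decomposition can have width below 3. Therefore the treewidth is 3.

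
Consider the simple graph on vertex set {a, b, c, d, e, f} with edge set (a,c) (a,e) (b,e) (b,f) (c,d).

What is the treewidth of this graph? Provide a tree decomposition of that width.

The largest bag has 2 vertices, giving width 1; this decomposition certifies tw(G) ≤ 1. Since G has at least one edge (e.g. d–c), it is not an edgeless graph, so tw(G) ≥ 1. Therefore the treewidth is 1.

Treewidth 1.
Bags: B1 = {c, d}  B2 = {a, c}  B3 = {a, e}  B4 = {b, e}  B5 = {b, f}
Tree: B1–B2, B2–B3, B3–B4, B4–B5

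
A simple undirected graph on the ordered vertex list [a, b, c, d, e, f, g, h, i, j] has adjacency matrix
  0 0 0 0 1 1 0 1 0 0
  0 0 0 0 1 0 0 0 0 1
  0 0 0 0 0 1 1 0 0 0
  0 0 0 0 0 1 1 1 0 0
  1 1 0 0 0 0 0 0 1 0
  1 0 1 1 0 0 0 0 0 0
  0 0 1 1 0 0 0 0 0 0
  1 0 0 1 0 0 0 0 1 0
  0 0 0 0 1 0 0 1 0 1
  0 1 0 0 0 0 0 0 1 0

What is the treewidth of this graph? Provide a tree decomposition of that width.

The largest bag has 3 vertices, giving width 2; this decomposition certifies tw(G) ≤ 2. For the lower bound, G contains the cycle b–j–i–e–b, so G is not a forest; only forests have treewidth ≤ 1, hence tw(G) ≥ 2. Hence tw(G) = 2 exactly.

Treewidth 2.
One optimal decomposition is:
Bags: B1 = {b, e, j}  B2 = {e, i, j}  B3 = {a, e, i}  B4 = {a, h, i}  B5 = {a, f, h}  B6 = {d, f, h}  B7 = {c, d, f}  B8 = {c, d, g}
Tree: B1–B2, B2–B3, B3–B4, B4–B5, B5–B6, B6–B7, B7–B8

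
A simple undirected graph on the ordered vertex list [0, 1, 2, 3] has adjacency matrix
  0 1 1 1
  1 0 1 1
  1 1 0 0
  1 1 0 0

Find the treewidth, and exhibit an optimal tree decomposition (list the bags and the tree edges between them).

Each bag holds 3 vertices, so the decomposition has width 2, which upper-bounds the treewidth. Conversely, {0, 1, 2} is a clique of size 3, and the vertices of any clique must share a bag in every tree decomposition; so some bag has ≥ 3 vertices and tw(G) ≥ 2. Hence tw(G) = 2 exactly.

Treewidth 2.
Bags: B1 = {0, 1, 3}  B2 = {0, 1, 2}
Tree: B1–B2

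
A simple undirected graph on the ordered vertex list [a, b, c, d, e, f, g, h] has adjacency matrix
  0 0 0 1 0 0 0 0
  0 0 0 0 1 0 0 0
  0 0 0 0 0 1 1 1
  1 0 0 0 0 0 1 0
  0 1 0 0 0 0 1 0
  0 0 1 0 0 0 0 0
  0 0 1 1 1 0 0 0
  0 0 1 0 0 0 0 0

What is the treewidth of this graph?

1

A width-1 tree decomposition is:
Bags: B1 = {c, g}  B2 = {e, g}  B3 = {c, f}  B4 = {c, h}  B5 = {b, e}  B6 = {d, g}  B7 = {a, d}
Tree: B1–B2, B1–B3, B3–B4, B2–B5, B2–B6, B6–B7
Every bag has size at most 2, so the width is 2 − 1 = 1 and tw(G) ≤ 1. Since G has at least one edge (e.g. c–g), it is not an edgeless graph, so tw(G) ≥ 1. Therefore the treewidth is 1.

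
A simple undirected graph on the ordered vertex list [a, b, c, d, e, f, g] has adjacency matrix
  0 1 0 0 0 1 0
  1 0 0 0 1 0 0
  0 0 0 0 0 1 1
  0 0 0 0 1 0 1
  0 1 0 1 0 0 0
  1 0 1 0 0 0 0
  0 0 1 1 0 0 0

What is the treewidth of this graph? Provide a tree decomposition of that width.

Treewidth 2.
One such decomposition:
Bags: B1 = {a, b, f}  B2 = {b, e, f}  B3 = {d, e, f}  B4 = {d, f, g}  B5 = {c, f, g}
Tree: B1–B2, B2–B3, B3–B4, B4–B5

Every bag has size at most 3, so the width is 3 − 1 = 2 and tw(G) ≤ 2. For the lower bound, G contains the cycle f–a–b–e–d–g–c–f, so G is not a forest; only forests have treewidth ≤ 1, hence tw(G) ≥ 2. Hence tw(G) = 2 exactly.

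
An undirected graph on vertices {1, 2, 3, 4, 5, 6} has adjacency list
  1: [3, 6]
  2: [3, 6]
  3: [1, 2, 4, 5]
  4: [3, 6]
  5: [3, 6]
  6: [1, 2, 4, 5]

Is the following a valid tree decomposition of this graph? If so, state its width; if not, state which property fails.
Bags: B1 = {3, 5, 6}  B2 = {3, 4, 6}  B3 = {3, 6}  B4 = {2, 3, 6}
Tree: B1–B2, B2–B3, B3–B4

No — vertex 1 appears in no bag.

A tree decomposition must satisfy three properties: every vertex lies in some bag; for every edge, both endpoints lie together in some bag; and for every vertex, the bags containing it form a connected subtree. Here vertex 1 appears in no bag, so the decomposition is invalid.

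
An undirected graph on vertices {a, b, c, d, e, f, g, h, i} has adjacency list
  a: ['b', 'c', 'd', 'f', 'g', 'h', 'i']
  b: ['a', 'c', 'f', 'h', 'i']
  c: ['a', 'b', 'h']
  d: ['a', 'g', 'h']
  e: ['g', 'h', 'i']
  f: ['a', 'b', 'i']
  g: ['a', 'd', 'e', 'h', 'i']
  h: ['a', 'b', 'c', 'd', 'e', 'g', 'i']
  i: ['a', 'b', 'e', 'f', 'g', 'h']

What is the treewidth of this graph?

A width-3 tree decomposition is:
Bags: B1 = {a, b, h, i}  B2 = {a, b, f, i}  B3 = {a, g, h, i}  B4 = {a, d, g, h}  B5 = {a, b, c, h}  B6 = {e, g, h, i}
Tree: B1–B2, B1–B3, B3–B4, B1–B5, B3–B6
The largest bag has 4 vertices, giving width 3; this decomposition certifies tw(G) ≤ 3. For the lower bound, the 4 vertices {e, g, h, i} are pairwise adjacent, and any tree decomposition puts a clique entirely inside one bag — forcing width ≥ 3. Combining the bounds, tw(G) = 3.

3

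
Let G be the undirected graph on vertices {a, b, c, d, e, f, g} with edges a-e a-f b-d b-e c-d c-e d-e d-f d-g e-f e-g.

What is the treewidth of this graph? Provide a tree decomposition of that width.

Each bag holds 3 vertices, so the decomposition has width 2, which upper-bounds the treewidth. For the lower bound, the 3 vertices {d, e, g} are pairwise adjacent, and any tree decomposition puts a clique entirely inside one bag — forcing width ≥ 2. Therefore the treewidth is 2.

Treewidth 2.
Bags: B1 = {b, d, e}  B2 = {d, e, g}  B3 = {c, d, e}  B4 = {d, e, f}  B5 = {a, e, f}
Tree: B1–B2, B1–B3, B2–B4, B4–B5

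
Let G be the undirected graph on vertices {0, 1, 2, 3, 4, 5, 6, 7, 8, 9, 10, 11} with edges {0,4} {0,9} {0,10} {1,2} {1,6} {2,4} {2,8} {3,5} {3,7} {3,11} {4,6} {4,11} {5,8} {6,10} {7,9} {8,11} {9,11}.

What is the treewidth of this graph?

3

A width-3 tree decomposition is:
Bags: B1 = {0, 1, 6, 10}  B2 = {0, 1, 4, 6}  B3 = {0, 1, 2, 4}  B4 = {0, 2, 4, 9}  B5 = {2, 4, 9, 11}  B6 = {2, 8, 9, 11}  B7 = {7, 8, 9, 11}  B8 = {3, 7, 8, 11}  B9 = {3, 5, 7, 8}
Tree: B1–B2, B2–B3, B3–B4, B4–B5, B5–B6, B6–B7, B7–B8, B8–B9
Every bag has size at most 4, so the width is 4 − 1 = 3 and tw(G) ≤ 3. For the lower bound: the 4 vertex sets {1,6,10}, {0}, {4}, {2,8,9,11} are disjoint, each induces a connected subgraph, and every pair is joined by at least one edge of G. Contracting each set to a single vertex therefore yields K_{4} as a minor, and since treewidth is minor-monotone, tw(G) ≥ tw(K_{4}) = 3. Combining the bounds, tw(G) = 3.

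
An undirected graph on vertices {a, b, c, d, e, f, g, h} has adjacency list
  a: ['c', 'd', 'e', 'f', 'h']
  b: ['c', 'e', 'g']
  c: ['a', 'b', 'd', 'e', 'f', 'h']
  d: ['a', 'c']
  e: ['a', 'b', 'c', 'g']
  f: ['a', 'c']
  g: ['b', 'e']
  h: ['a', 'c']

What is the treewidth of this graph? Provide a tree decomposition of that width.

Each bag holds 3 vertices, so the decomposition has width 2, which upper-bounds the treewidth. On the other hand G contains the 3-clique {b, e, g}. A clique must lie in a single bag of any decomposition, so no decomposition can have width below 2. Hence tw(G) = 2 exactly.

Treewidth 2.
One such decomposition:
Bags: B1 = {b, e, g}  B2 = {b, c, e}  B3 = {a, c, e}  B4 = {a, c, f}  B5 = {a, c, d}  B6 = {a, c, h}
Tree: B1–B2, B2–B3, B3–B4, B4–B5, B3–B6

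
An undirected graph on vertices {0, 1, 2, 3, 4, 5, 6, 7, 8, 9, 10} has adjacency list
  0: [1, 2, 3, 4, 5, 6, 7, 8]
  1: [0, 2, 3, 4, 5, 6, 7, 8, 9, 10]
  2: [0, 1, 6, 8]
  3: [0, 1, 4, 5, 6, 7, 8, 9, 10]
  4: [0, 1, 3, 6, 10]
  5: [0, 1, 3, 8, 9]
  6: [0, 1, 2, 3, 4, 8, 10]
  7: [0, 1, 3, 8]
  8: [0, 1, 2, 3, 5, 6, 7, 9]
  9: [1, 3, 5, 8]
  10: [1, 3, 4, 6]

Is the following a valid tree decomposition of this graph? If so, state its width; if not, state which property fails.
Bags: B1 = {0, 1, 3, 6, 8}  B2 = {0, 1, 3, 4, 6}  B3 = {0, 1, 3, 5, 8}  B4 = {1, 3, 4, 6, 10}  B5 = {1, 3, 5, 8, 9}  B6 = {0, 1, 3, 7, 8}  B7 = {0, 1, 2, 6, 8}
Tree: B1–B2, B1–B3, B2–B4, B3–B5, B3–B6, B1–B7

Checking the three conditions: (i) the bags cover all of {0, 1, 2, 3, 4, 5, 6, 7, 8, 9, 10}; (ii) for each edge, some bag contains both endpoints; (iii) the bags containing any fixed vertex form a subtree. All hold, so the decomposition is valid with width 5 − 1 = 4.

Yes; width 4.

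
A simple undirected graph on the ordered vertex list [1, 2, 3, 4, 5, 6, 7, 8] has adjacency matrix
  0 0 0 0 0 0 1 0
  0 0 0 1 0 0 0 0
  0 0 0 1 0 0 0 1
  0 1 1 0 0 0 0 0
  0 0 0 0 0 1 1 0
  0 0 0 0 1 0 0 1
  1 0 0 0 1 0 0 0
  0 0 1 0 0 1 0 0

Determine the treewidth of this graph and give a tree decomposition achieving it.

Each bag holds 2 vertices, so the decomposition has width 1, which upper-bounds the treewidth. Any graph with an edge has treewidth ≥ 1, and G has the edge 2–4. Hence tw(G) = 1 exactly.

Treewidth 1.
One optimal decomposition is:
Bags: B1 = {2, 4}  B2 = {3, 4}  B3 = {3, 8}  B4 = {6, 8}  B5 = {5, 6}  B6 = {5, 7}  B7 = {1, 7}
Tree: B1–B2, B2–B3, B3–B4, B4–B5, B5–B6, B6–B7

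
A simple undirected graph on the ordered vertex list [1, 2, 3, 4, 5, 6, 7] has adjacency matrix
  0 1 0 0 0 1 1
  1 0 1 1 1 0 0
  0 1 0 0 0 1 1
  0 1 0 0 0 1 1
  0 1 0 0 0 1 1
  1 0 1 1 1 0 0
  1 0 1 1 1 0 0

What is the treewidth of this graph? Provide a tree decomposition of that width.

Treewidth 3.
One optimal decomposition is:
Bags: B1 = {2, 3, 6, 7}  B2 = {2, 5, 6, 7}  B3 = {1, 2, 6, 7}  B4 = {2, 4, 6, 7}
Tree: B1–B2, B2–B3, B3–B4

Each bag holds 4 vertices, so the decomposition has width 3, which upper-bounds the treewidth. For the lower bound: the 4 vertex sets {3,7}, {2,5}, {6}, {1} are disjoint, each induces a connected subgraph, and every pair is joined by at least one edge of G. Contracting each set to a single vertex therefore yields K_{4} as a minor, and since treewidth is minor-monotone, tw(G) ≥ tw(K_{4}) = 3. The upper and lower bounds meet at 3, so that is the treewidth.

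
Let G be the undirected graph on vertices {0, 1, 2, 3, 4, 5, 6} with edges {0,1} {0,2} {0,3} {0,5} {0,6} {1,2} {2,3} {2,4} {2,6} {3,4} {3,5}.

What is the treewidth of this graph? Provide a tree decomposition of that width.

Every bag has size at most 3, so the width is 3 − 1 = 2 and tw(G) ≤ 2. On the other hand G contains the 3-clique {0, 1, 2}. A clique must lie in a single bag of any decomposition, so no decomposition can have width below 2. Hence tw(G) = 2 exactly.

Treewidth 2.
Bags: B1 = {2, 3, 4}  B2 = {0, 2, 3}  B3 = {0, 3, 5}  B4 = {0, 2, 6}  B5 = {0, 1, 2}
Tree: B1–B2, B2–B3, B2–B4, B2–B5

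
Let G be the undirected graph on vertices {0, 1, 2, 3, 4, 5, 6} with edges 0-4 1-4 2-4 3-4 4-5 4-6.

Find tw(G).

1

A width-1 tree decomposition is:
Bags: B1 = {1, 4}  B2 = {2, 4}  B3 = {4, 6}  B4 = {0, 4}  B5 = {3, 4}  B6 = {4, 5}
Tree: B1–B2, B2–B3, B3–B4, B4–B5, B3–B6
The largest bag has 2 vertices, giving width 1; this decomposition certifies tw(G) ≤ 1. Any graph with an edge has treewidth ≥ 1, and G has the edge 4–1. Combining the bounds, tw(G) = 1.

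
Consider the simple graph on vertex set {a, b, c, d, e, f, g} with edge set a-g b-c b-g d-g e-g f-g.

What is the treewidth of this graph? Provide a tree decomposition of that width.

Each bag holds 2 vertices, so the decomposition has width 1, which upper-bounds the treewidth. Since G has at least one edge (e.g. b–g), it is not an edgeless graph, so tw(G) ≥ 1. Hence tw(G) = 1 exactly.

Treewidth 1.
One such decomposition:
Bags: B1 = {b, g}  B2 = {a, g}  B3 = {e, g}  B4 = {d, g}  B5 = {f, g}  B6 = {b, c}
Tree: B1–B2, B1–B3, B2–B4, B3–B5, B1–B6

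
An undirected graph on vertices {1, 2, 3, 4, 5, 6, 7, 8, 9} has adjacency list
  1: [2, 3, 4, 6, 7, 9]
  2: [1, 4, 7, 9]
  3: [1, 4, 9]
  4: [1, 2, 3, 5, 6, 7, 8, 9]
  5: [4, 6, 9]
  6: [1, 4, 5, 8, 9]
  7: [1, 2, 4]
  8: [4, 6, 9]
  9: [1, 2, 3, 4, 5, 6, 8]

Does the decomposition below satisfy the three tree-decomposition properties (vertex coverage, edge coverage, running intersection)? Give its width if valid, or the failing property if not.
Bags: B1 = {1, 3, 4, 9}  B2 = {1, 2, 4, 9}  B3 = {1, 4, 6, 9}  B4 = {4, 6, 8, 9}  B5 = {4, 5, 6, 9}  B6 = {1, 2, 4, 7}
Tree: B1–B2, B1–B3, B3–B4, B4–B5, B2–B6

Checking the three conditions: (i) the bags cover all of {1, 2, 3, 4, 5, 6, 7, 8, 9}; (ii) for each edge, some bag contains both endpoints; (iii) the bags containing any fixed vertex form a subtree. All hold, so the decomposition is valid with width 4 − 1 = 3.

Yes; width 3.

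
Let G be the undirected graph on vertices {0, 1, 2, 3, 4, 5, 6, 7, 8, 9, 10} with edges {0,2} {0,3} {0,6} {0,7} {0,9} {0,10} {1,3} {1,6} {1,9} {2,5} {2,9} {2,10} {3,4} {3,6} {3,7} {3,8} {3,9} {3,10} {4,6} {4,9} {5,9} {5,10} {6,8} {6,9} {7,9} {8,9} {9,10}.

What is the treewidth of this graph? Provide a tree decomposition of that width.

The largest bag has 4 vertices, giving width 3; this decomposition certifies tw(G) ≤ 3. Conversely, {0, 2, 9, 10} is a clique of size 4, and the vertices of any clique must share a bag in every tree decomposition; so some bag has ≥ 4 vertices and tw(G) ≥ 3. The upper and lower bounds meet at 3, so that is the treewidth.

Treewidth 3.
Bags: B1 = {0, 3, 9, 10}  B2 = {0, 3, 6, 9}  B3 = {3, 6, 8, 9}  B4 = {1, 3, 6, 9}  B5 = {3, 4, 6, 9}  B6 = {0, 2, 9, 10}  B7 = {2, 5, 9, 10}  B8 = {0, 3, 7, 9}
Tree: B1–B2, B2–B3, B2–B4, B2–B5, B1–B6, B6–B7, B2–B8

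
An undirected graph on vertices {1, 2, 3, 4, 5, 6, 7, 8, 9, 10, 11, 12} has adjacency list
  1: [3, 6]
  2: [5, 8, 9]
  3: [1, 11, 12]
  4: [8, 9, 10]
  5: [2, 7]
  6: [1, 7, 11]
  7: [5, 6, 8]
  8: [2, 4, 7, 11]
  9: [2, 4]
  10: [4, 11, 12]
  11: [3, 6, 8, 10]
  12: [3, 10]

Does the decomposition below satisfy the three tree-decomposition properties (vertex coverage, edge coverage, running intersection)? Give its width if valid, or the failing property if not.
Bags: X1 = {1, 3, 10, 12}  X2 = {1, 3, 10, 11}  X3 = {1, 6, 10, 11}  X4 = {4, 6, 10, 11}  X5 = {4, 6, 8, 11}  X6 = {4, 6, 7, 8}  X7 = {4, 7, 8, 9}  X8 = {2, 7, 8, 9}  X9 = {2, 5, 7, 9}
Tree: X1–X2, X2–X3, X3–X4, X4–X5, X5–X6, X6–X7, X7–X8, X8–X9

Every vertex of G appears in some bag (union = {1, 2, 3, 4, 5, 6, 7, 8, 9, 10, 11, 12}); every edge is covered by a bag; and for each vertex v the set of bags containing v is connected in the bag tree. The decomposition is therefore valid. The largest bag has 4 vertices, so the width is 3.

Yes; width 3.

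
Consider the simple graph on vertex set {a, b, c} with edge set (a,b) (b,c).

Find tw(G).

1

A width-1 tree decomposition is:
Bags: B1 = {a, b}  B2 = {b, c}
Tree: B1–B2
Each bag holds 2 vertices, so the decomposition has width 1, which upper-bounds the treewidth. Since G has at least one edge (e.g. a–b), it is not an edgeless graph, so tw(G) ≥ 1. Combining the bounds, tw(G) = 1.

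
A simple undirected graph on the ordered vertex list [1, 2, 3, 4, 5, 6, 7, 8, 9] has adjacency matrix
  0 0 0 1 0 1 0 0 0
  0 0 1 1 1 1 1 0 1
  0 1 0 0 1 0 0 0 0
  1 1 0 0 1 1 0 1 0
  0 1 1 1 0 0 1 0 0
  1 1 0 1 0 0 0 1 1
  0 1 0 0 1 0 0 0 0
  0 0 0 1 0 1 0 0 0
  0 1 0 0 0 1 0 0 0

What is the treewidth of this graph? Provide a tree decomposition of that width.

Treewidth 2.
One such decomposition:
Bags: B1 = {2, 4, 6}  B2 = {1, 4, 6}  B3 = {4, 6, 8}  B4 = {2, 4, 5}  B5 = {2, 3, 5}  B6 = {2, 6, 9}  B7 = {2, 5, 7}
Tree: B1–B2, B1–B3, B1–B4, B4–B5, B1–B6, B4–B7

Every bag has size at most 3, so the width is 3 − 1 = 2 and tw(G) ≤ 2. For the lower bound, the 3 vertices {4, 6, 8} are pairwise adjacent, and any tree decomposition puts a clique entirely inside one bag — forcing width ≥ 2. The upper and lower bounds meet at 2, so that is the treewidth.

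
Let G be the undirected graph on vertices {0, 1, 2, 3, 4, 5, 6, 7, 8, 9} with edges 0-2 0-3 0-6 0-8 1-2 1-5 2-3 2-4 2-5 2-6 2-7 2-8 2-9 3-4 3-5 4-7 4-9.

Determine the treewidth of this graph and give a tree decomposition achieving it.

Treewidth 2.
Bags: B1 = {0, 2, 3}  B2 = {2, 3, 5}  B3 = {0, 2, 8}  B4 = {2, 3, 4}  B5 = {2, 4, 9}  B6 = {0, 2, 6}  B7 = {2, 4, 7}  B8 = {1, 2, 5}
Tree: B1–B2, B1–B3, B1–B4, B4–B5, B1–B6, B4–B7, B2–B8

Every bag has size at most 3, so the width is 3 − 1 = 2 and tw(G) ≤ 2. Conversely, {0, 2, 8} is a clique of size 3, and the vertices of any clique must share a bag in every tree decomposition; so some bag has ≥ 3 vertices and tw(G) ≥ 2. Hence tw(G) = 2 exactly.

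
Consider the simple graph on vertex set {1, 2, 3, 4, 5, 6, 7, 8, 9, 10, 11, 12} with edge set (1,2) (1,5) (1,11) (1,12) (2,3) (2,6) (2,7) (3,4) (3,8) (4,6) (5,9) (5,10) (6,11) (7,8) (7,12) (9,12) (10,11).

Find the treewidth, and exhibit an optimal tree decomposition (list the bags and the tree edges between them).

Each bag holds 4 vertices, so the decomposition has width 3, which upper-bounds the treewidth. For the lower bound: the 4 vertex sets {3,4,8}, {6}, {2}, {1,7,11,12} are disjoint, each induces a connected subgraph, and every pair is joined by at least one edge of G. Contracting each set to a single vertex therefore yields K_{4} as a minor, and since treewidth is minor-monotone, tw(G) ≥ tw(K_{4}) = 3. Combining the bounds, tw(G) = 3.

Treewidth 3.
One such decomposition:
Bags: B1 = {3, 4, 6, 8}  B2 = {2, 3, 6, 8}  B3 = {2, 6, 7, 8}  B4 = {2, 6, 7, 11}  B5 = {1, 2, 7, 11}  B6 = {1, 7, 11, 12}  B7 = {1, 10, 11, 12}  B8 = {1, 5, 10, 12}  B9 = {5, 9, 10, 12}
Tree: B1–B2, B2–B3, B3–B4, B4–B5, B5–B6, B6–B7, B7–B8, B8–B9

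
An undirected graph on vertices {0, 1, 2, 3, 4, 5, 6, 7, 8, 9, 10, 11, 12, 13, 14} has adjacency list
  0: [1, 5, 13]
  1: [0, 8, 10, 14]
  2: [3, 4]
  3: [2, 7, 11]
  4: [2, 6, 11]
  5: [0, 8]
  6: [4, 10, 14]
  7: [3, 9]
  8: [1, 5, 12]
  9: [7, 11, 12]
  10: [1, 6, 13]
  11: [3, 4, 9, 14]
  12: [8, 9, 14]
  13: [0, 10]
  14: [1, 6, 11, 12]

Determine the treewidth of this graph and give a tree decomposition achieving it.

Every bag has size at most 4, so the width is 4 − 1 = 3 and tw(G) ≤ 3. For the lower bound: the 4 vertex sets {0,5,13}, {8}, {1}, {6,10,12,14} are disjoint, each induces a connected subgraph, and every pair is joined by at least one edge of G. Contracting each set to a single vertex therefore yields K_{4} as a minor, and since treewidth is minor-monotone, tw(G) ≥ tw(K_{4}) = 3. The upper and lower bounds meet at 3, so that is the treewidth.

Treewidth 3.
Bags: B1 = {0, 5, 8, 13}  B2 = {0, 1, 8, 13}  B3 = {1, 8, 10, 13}  B4 = {1, 8, 10, 12}  B5 = {1, 10, 12, 14}  B6 = {6, 10, 12, 14}  B7 = {6, 9, 12, 14}  B8 = {6, 9, 11, 14}  B9 = {4, 6, 9, 11}  B10 = {4, 7, 9, 11}  B11 = {3, 4, 7, 11}  B12 = {2, 3, 4, 7}
Tree: B1–B2, B2–B3, B3–B4, B4–B5, B5–B6, B6–B7, B7–B8, B8–B9, B9–B10, B10–B11, B11–B12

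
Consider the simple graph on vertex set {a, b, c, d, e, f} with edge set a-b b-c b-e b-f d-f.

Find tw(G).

1

A width-1 tree decomposition is:
Bags: B1 = {b, f}  B2 = {b, e}  B3 = {b, c}  B4 = {a, b}  B5 = {d, f}
Tree: B1–B2, B1–B3, B1–B4, B1–B5
The largest bag has 2 vertices, giving width 1; this decomposition certifies tw(G) ≤ 1. G has an edge, so its treewidth is at least 1. The upper and lower bounds meet at 1, so that is the treewidth.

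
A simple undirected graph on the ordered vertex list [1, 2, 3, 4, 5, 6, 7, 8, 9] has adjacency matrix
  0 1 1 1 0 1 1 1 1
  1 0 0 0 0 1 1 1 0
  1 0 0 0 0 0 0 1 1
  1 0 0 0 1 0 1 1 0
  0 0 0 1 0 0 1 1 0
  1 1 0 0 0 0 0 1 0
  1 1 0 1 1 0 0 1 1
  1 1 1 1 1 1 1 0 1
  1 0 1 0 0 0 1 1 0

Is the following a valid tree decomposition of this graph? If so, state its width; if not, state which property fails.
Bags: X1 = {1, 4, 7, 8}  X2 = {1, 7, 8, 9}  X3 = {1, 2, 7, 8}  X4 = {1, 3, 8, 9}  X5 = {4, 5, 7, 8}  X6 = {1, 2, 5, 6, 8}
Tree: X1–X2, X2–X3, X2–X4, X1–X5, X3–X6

No — bags containing vertex 5 are not connected in the tree.

A tree decomposition must satisfy three properties: every vertex lies in some bag; for every edge, both endpoints lie together in some bag; and for every vertex, the bags containing it form a connected subtree. Here bags containing vertex 5 are not connected in the tree, so the decomposition is invalid.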